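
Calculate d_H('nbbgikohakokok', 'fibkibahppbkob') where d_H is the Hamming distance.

Differing positions: 1, 2, 4, 6, 7, 9, 10, 11, 14. Hamming distance = 9.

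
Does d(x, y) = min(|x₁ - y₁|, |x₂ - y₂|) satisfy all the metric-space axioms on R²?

No. d fails identity of indiscernibles: take x = (2, 0) and y = (2, 1). Then d(x,y) = min(|2 - 2|, |0 - 1|) = min(0, 1) = 0, yet x ≠ y.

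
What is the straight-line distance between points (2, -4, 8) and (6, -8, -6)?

√(Σ(x_i - y_i)²) = √((2 - 6)² + (-4 - (-8))² + (8 - (-6))²)
= √((-4)² + 4² + 14²) = √(16 + 16 + 196) = √228 ≈ 15.0997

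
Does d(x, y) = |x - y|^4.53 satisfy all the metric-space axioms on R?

No. d(x,y) = |x-y|^4.53 fails the triangle inequality since p = 4.53 > 1. Counterexample: x = 4, y = 16, z = 27. d(x,z) = |4 - 27|^4.53 = 23^4.53 ≈ 1474439.9757, but d(x,y) + d(y,z) = 12^4.53 + 11^4.53 ≈ 77391.1045 + 52180.5754 = 129571.6799. Since 1474439.9757 > 129571.6799, the triangle inequality is violated.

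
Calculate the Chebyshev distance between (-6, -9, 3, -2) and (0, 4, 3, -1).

max(|x_i - y_i|) = max(|-6 - 0|, |-9 - 4|, |3 - 3|, |-2 - (-1)|) = max(6, 13, 0, 1) = 13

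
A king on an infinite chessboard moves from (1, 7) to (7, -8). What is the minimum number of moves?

max(|x_i - y_i|) = max(|1 - 7|, |7 - (-8)|) = max(6, 15) = 15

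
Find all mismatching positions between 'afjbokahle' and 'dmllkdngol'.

Differing positions: 1, 2, 3, 4, 5, 6, 7, 8, 9, 10. Hamming distance = 10.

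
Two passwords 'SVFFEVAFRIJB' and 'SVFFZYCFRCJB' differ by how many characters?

Differing positions: 5, 6, 7, 10. Hamming distance = 4.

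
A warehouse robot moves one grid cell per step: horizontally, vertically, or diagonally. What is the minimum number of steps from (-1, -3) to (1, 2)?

max(|x_i - y_i|) = max(|-1 - 1|, |-3 - 2|) = max(2, 5) = 5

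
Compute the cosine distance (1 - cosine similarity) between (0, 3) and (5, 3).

With u = (0, 3), v = (5, 3):
u·v = 0·5 + 3·3 = 0 + 9 = 9.
|u| = √(0² + 3²) = √9, |v| = √(5² + 3²) = √34, so |u||v| = √(9·34) = √306.
cos θ = (u·v)/(|u||v|) = 9/√306 ≈ 0.5145
Cosine distance = 1 - cos θ ≈ 1 - 0.5145 = 0.4855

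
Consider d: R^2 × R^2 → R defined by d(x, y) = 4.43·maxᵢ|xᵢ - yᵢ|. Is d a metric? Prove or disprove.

Yes. The L∞ (Chebyshev) norm induces a metric on R^2, and multiplying a metric by a positive constant 4.43 > 0 preserves all four axioms: non-negativity (4.43·||x-y|| ≥ 0), identity (4.43·||x-y|| = 0 ⟺ ||x-y|| = 0 ⟺ x = y), symmetry (||x-y|| = ||y-x||), and the triangle inequality (4.43·||x-z|| ≤ 4.43·||x-y|| + 4.43·||y-z||). So d is a metric.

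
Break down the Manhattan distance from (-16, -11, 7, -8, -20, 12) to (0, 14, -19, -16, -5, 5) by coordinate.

Σ|x_i - y_i| = |-16 - 0| + |-11 - 14| + |7 - (-19)| + |-8 - (-16)| + |-20 - (-5)| + |12 - 5| = 16 + 25 + 26 + 8 + 15 + 7 = 97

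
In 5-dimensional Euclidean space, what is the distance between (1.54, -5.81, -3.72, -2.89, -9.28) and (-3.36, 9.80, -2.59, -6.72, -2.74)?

√(Σ(x_i - y_i)²) = √((1.54 - (-3.36))² + (-5.81 - 9.8)² + (-3.72 - (-2.59))² + (-2.89 - (-6.72))² + (-9.28 - (-2.74))²)
= √(4.9² + (-15.61)² + (-1.13)² + 3.83² + (-6.54)²) = √(24.01 + 243.6721 + 1.2769 + 14.6689 + 42.7716) = √326.3995 ≈ 18.0665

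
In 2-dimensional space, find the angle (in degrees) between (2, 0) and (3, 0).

With u = (2, 0), v = (3, 0):
u·v = 2·3 + 0·0 = 6 + 0 = 6.
|u| = √(2² + 0²) = √4, |v| = √(3² + 0²) = √9, so |u||v| = √(4·9) = √36 = 6.
cos θ = (u·v)/(|u||v|) = 6/6 = 1 (the vectors are parallel, pointing the same way)
θ = arccos(1) = 0°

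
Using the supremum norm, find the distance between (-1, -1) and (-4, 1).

max(|x_i - y_i|) = max(|-1 - (-4)|, |-1 - 1|) = max(3, 2) = 3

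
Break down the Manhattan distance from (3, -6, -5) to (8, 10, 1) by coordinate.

Σ|x_i - y_i| = |3 - 8| + |-6 - 10| + |-5 - 1| = 5 + 16 + 6 = 27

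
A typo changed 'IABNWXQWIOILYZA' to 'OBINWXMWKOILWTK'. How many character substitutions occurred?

Differing positions: 1, 2, 3, 7, 9, 13, 14, 15. Hamming distance = 8.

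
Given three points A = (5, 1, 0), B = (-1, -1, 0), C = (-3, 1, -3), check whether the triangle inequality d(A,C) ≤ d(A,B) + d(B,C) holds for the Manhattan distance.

d(A,B) = 6 + 2 + 0 = 8, d(B,C) = 2 + 2 + 3 = 7, d(A,C) = 8 + 0 + 3 = 11.
d(A,C) = 11 ≤ 8 + 7 = 15. Triangle inequality is satisfied.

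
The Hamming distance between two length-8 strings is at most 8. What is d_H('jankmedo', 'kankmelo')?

Differing positions: 1, 7. Hamming distance = 2. The maximum possible Hamming distance for length-8 strings is 8, so d_H/8 = 2/8 = 0.25.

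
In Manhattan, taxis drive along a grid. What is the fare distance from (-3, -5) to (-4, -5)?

Σ|x_i - y_i| = |-3 - (-4)| + |-5 - (-5)| = 1 + 0 = 1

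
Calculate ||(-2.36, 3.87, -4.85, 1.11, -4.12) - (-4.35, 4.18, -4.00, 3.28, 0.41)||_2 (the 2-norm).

(Σ|x_i - y_i|^2)^(1/2) = (|-2.36 - (-4.35)|^2 + |3.87 - 4.18|^2 + |-4.85 - (-4)|^2 + |1.11 - 3.28|^2 + |-4.12 - 0.41|^2)^(1/2)
= (1.99^2 + 0.31^2 + 0.85^2 + 2.17^2 + 4.53^2)^(1/2) = (3.9601 + 0.0961 + 0.7225 + 4.7089 + 20.5209)^(1/2) = (30.0085)^(1/2) ≈ 5.478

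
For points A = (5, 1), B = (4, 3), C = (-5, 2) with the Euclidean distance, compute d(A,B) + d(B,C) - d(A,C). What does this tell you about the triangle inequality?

d(A,B) = √(1² + 2²) = √5 ≈ 2.2361, d(B,C) = √(9² + 1²) = √82 ≈ 9.0554, d(A,C) = √(10² + 1²) = √101 ≈ 10.0499.
d(A,B) + d(B,C) - d(A,C) = 2.2361 + 9.0554 - 10.0499 = 11.2915 - 10.0499 = 1.2416 (to 4 decimal places). This is ≥ 0, so the triangle inequality holds for these points.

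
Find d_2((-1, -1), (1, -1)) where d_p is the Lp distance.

(Σ|x_i - y_i|^2)^(1/2) = (|-1 - 1|^2 + |-1 - (-1)|^2)^(1/2)
= (2^2 + 0^2)^(1/2) = (4 + 0)^(1/2) = (4)^(1/2) = 2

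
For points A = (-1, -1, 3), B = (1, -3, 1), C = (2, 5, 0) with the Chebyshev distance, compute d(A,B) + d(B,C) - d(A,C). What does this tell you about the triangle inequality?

d(A,B) = max(2, 2, 2) = 2, d(B,C) = max(1, 8, 1) = 8, d(A,C) = max(3, 6, 3) = 6.
d(A,B) + d(B,C) - d(A,C) = 2 + 8 - 6 = 10 - 6 = 4. This is ≥ 0, so the triangle inequality holds for these points.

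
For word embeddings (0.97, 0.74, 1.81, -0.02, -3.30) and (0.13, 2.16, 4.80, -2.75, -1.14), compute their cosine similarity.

With u = (0.97, 0.74, 1.81, -0.02, -3.30), v = (0.13, 2.16, 4.80, -2.75, -1.14):
u·v = 0.97·0.13 + 0.74·2.16 + 1.81·4.8 + (-0.02)·(-2.75) + (-3.3)·(-1.14) = 0.1261 + 1.5984 + 8.688 + 0.055 + 3.762 = 14.2295.
|u| = √(0.97² + 0.74² + 1.81² + (-0.02)² + (-3.3)²) = √(0.9409 + 0.5476 + 3.2761 + 0.0004 + 10.89) = √15.655, |v| = √(0.13² + 2.16² + 4.8² + (-2.75)² + (-1.14)²) = √(0.0169 + 4.6656 + 23.04 + 7.5625 + 1.2996) = √36.5846.
cos θ = (u·v)/(|u||v|) = 14.2295/(√15.655·√36.5846) ≈ 0.5946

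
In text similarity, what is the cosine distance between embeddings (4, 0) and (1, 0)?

With u = (4, 0), v = (1, 0):
u·v = 4·1 + 0·0 = 4 + 0 = 4.
|u| = √(4² + 0²) = √16, |v| = √(1² + 0²) = √1, so |u||v| = √(16·1) = √16 = 4.
cos θ = (u·v)/(|u||v|) = 4/4 = 1
Cosine distance = 1 - cos θ = 1 - 1 = 0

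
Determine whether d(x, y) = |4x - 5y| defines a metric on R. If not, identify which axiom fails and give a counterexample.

No. d fails symmetry: d(8, 9) = |4·8 - 5·9| = |-13| = 13, but d(9, 8) = |4·9 - 5·8| = |-4| = 4. Since 13 ≠ 4, d(x,y) ≠ d(y,x) in general.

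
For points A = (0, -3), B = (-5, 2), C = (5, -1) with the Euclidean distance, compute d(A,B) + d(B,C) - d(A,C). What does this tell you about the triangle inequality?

d(A,B) = √(5² + 5²) = √50 ≈ 7.0711, d(B,C) = √(10² + 3²) = √109 ≈ 10.4403, d(A,C) = √(5² + 2²) = √29 ≈ 5.3852.
d(A,B) + d(B,C) - d(A,C) = 7.0711 + 10.4403 - 5.3852 = 17.5114 - 5.3852 = 12.1262 (to 4 decimal places). This is ≥ 0, so the triangle inequality holds for these points.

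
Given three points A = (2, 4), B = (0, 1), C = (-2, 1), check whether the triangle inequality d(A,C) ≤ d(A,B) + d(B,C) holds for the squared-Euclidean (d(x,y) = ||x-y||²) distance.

d(A,B) = 2² + 3² = 13, d(B,C) = 2² + 0² = 4, d(A,C) = 4² + 3² = 25.
d(A,C) = 25 > 13 + 4 = 17. Triangle inequality is VIOLATED. (Squared-Euclidean is not a metric — this is a counterexample.)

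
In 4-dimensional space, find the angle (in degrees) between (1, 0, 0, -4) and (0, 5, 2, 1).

With u = (1, 0, 0, -4), v = (0, 5, 2, 1):
u·v = 1·0 + 0·5 + 0·2 + (-4)·1 = 0 + 0 + 0 + (-4) = -4.
|u| = √(1² + 0² + 0² + (-4)²) = √17, |v| = √(0² + 5² + 2² + 1²) = √30, so |u||v| = √(17·30) = √510.
cos θ = (u·v)/(|u||v|) = -4/√510 ≈ -0.177123
θ = arccos(-0.177123) ≈ 100.2°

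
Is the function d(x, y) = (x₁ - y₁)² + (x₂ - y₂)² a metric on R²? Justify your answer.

No. The squared Euclidean distance fails the triangle inequality. Counterexample: x = (0, 0), y = (4, 3), z = (8, 6). d(x,z) = 8² + 6² = 100, but d(x,y) + d(y,z) = (4² + 3²) + (4² + 3²) = 25 + 25 = 50. Since 100 > 50, the triangle inequality is violated. (Note: √d, the ordinary Euclidean distance, IS a metric.)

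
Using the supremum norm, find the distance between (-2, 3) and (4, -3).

max(|x_i - y_i|) = max(|-2 - 4|, |3 - (-3)|) = max(6, 6) = 6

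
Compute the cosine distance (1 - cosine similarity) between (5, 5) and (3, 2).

With u = (5, 5), v = (3, 2):
u·v = 5·3 + 5·2 = 15 + 10 = 25.
|u| = √(5² + 5²) = √50, |v| = √(3² + 2²) = √13, so |u||v| = √(50·13) = √650.
cos θ = (u·v)/(|u||v|) = 25/√650 ≈ 0.9806
Cosine distance = 1 - cos θ ≈ 1 - 0.9806 = 0.0194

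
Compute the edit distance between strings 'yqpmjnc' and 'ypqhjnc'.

Let D[i][j] be the edit distance between the first i characters of 'yqpmjnc' and the first j characters of 'ypqhjnc', with D[i][0] = i, D[0][j] = j, and D[i][j] = D[i-1][j-1] if the characters match, else 1 + min(D[i-1][j], D[i][j-1], D[i-1][j-1]). Filling the table (rows: prefixes of 'yqpmjnc', columns: prefixes of 'ypqhjnc'):
     ε  y  p  q  h  j  n  c
  ε  0  1  2  3  4  5  6  7
  y  1  0  1  2  3  4  5  6
  q  2  1  1  1  2  3  4  5
  p  3  2  1  2  2  3  4  5
  m  4  3  2  2  3  3  4  5
  j  5  4  3  3  3  3  4  5
  n  6  5  4  4  4  4  3  4
  c  7  6  5  5  5  5  4  3
The bottom-right entry gives D[7][7] = 3, so no sequence of fewer than 3 edits works. Backtracking through the table gives one optimal edit sequence (3 edits):
  yqpmjnc → yppmjnc (sub q→p @2)
  yppmjnc → ypqmjnc (sub p→q @3)
  ypqmjnc → ypqhjnc (sub m→h @4)
Edit distance = 3.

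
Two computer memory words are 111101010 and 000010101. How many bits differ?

Differing positions: 1, 2, 3, 4, 5, 6, 7, 8, 9. Hamming distance = 9.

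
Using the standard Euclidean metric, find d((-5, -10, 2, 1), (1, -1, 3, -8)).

√(Σ(x_i - y_i)²) = √((-5 - 1)² + (-10 - (-1))² + (2 - 3)² + (1 - (-8))²)
= √((-6)² + (-9)² + (-1)² + 9²) = √(36 + 81 + 1 + 81) = √199 ≈ 14.1067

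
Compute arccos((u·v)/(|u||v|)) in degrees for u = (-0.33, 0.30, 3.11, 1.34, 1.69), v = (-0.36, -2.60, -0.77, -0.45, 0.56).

With u = (-0.33, 0.30, 3.11, 1.34, 1.69), v = (-0.36, -2.60, -0.77, -0.45, 0.56):
u·v = (-0.33)·(-0.36) + 0.3·(-2.6) + 3.11·(-0.77) + 1.34·(-0.45) + 1.69·0.56 = 0.1188 + (-0.78) + (-2.3947) + (-0.603) + 0.9464 = -2.7125.
|u| = √((-0.33)² + 0.3² + 3.11² + 1.34² + 1.69²) = √(0.1089 + 0.09 + 9.6721 + 1.7956 + 2.8561) = √14.5227, |v| = √((-0.36)² + (-2.6)² + (-0.77)² + (-0.45)² + 0.56²) = √(0.1296 + 6.76 + 0.5929 + 0.2025 + 0.3136) = √7.9986.
cos θ = (u·v)/(|u||v|) = -2.7125/(√14.5227·√7.9986) ≈ -0.251674
θ = arccos(-0.251674) ≈ 104.58°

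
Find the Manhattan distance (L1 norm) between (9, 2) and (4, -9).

Σ|x_i - y_i| = |9 - 4| + |2 - (-9)| = 5 + 11 = 16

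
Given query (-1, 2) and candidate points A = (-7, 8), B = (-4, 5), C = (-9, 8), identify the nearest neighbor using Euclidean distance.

Distances: d(A) ≈ 8.4853, d(B) ≈ 4.2426, d(C) = 10. Nearest: B = (-4, 5) with distance 4.2426.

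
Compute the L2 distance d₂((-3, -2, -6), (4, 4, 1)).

√(Σ(x_i - y_i)²) = √((-3 - 4)² + (-2 - 4)² + (-6 - 1)²)
= √((-7)² + (-6)² + (-7)²) = √(49 + 36 + 49) = √134 ≈ 11.5758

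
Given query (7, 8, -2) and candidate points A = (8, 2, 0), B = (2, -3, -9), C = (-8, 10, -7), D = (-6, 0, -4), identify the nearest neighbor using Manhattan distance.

Distances: d(A) = 9, d(B) = 23, d(C) = 22, d(D) = 23. Nearest: A = (8, 2, 0) with distance 9.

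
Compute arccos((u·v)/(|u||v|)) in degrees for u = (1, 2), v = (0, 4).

With u = (1, 2), v = (0, 4):
u·v = 1·0 + 2·4 = 0 + 8 = 8.
|u| = √(1² + 2²) = √5, |v| = √(0² + 4²) = √16, so |u||v| = √(5·16) = √80.
cos θ = (u·v)/(|u||v|) = 8/√80 ≈ 0.894427
θ = arccos(0.894427) ≈ 26.57°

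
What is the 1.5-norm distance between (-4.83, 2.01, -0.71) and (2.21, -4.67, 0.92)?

(Σ|x_i - y_i|^1.5)^(1/1.5) = (|-4.83 - 2.21|^1.5 + |2.01 - (-4.67)|^1.5 + |-0.71 - 0.92|^1.5)^(1/1.5)
= (7.04^1.5 + 6.68^1.5 + 1.63^1.5)^(1/1.5) ≈ (18.6792 + 17.2649 + 2.081)^(1/1.5) = (38.0251)^(1/1.5) ≈ 11.3079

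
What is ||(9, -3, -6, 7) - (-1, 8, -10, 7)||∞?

max(|x_i - y_i|) = max(|9 - (-1)|, |-3 - 8|, |-6 - (-10)|, |7 - 7|) = max(10, 11, 4, 0) = 11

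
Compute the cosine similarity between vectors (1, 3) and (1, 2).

With u = (1, 3), v = (1, 2):
u·v = 1·1 + 3·2 = 1 + 6 = 7.
|u| = √(1² + 3²) = √10, |v| = √(1² + 2²) = √5, so |u||v| = √(10·5) = √50.
cos θ = (u·v)/(|u||v|) = 7/√50 ≈ 0.9899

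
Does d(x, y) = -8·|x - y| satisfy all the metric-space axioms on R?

No. With c = -8 < 0, d fails non-negativity: d(7, 15) = -8·|7 - 15| = -8·8 = -64 < 0.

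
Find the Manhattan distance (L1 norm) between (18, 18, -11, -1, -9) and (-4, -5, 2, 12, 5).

Σ|x_i - y_i| = |18 - (-4)| + |18 - (-5)| + |-11 - 2| + |-1 - 12| + |-9 - 5| = 22 + 23 + 13 + 13 + 14 = 85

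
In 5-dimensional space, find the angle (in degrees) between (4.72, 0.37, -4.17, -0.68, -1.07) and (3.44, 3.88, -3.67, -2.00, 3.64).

With u = (4.72, 0.37, -4.17, -0.68, -1.07), v = (3.44, 3.88, -3.67, -2.00, 3.64):
u·v = 4.72·3.44 + 0.37·3.88 + (-4.17)·(-3.67) + (-0.68)·(-2) + (-1.07)·3.64 = 16.2368 + 1.4356 + 15.3039 + 1.36 + (-3.8948) = 30.4415.
|u| = √(4.72² + 0.37² + (-4.17)² + (-0.68)² + (-1.07)²) = √(22.2784 + 0.1369 + 17.3889 + 0.4624 + 1.1449) = √41.4115, |v| = √(3.44² + 3.88² + (-3.67)² + (-2)² + 3.64²) = √(11.8336 + 15.0544 + 13.4689 + 4 + 13.2496) = √57.6065.
cos θ = (u·v)/(|u||v|) = 30.4415/(√41.4115·√57.6065) ≈ 0.623261
θ = arccos(0.623261) ≈ 51.45°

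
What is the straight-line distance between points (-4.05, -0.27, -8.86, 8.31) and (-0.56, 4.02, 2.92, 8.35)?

√(Σ(x_i - y_i)²) = √((-4.05 - (-0.56))² + (-0.27 - 4.02)² + (-8.86 - 2.92)² + (8.31 - 8.35)²)
= √((-3.49)² + (-4.29)² + (-11.78)² + (-0.04)²) = √(12.1801 + 18.4041 + 138.7684 + 0.0016) = √169.3542 ≈ 13.0136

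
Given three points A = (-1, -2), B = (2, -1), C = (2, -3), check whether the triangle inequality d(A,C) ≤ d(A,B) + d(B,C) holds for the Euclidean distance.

d(A,B) = √(3² + 1²) = √10 ≈ 3.1623, d(B,C) = √(0² + 2²) = √4 = 2, d(A,C) = √(3² + 1²) = √10 ≈ 3.1623.
d(A,C) ≈ 3.1623 ≤ 3.1623 + 2 = 5.1623. Triangle inequality is satisfied.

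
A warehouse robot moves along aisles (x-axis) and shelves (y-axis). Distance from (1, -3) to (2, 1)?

Σ|x_i - y_i| = |1 - 2| + |-3 - 1| = 1 + 4 = 5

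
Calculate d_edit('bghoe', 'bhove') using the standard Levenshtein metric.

Let D[i][j] be the edit distance between the first i characters of 'bghoe' and the first j characters of 'bhove', with D[i][0] = i, D[0][j] = j, and D[i][j] = D[i-1][j-1] if the characters match, else 1 + min(D[i-1][j], D[i][j-1], D[i-1][j-1]). Filling the table (rows: prefixes of 'bghoe', columns: prefixes of 'bhove'):
     ε  b  h  o  v  e
  ε  0  1  2  3  4  5
  b  1  0  1  2  3  4
  g  2  1  1  2  3  4
  h  3  2  1  2  3  4
  o  4  3  2  1  2  3
  e  5  4  3  2  2  2
The bottom-right entry gives D[5][5] = 2, so no sequence of fewer than 2 edits works. Backtracking through the table gives one optimal edit sequence (2 edits):
  bghoe → bhoe (del g @2)
  bhoe → bhove (ins v @4)
Edit distance = 2.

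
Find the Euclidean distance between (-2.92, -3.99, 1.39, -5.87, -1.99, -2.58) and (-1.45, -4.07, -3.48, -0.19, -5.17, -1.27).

√(Σ(x_i - y_i)²) = √((-2.92 - (-1.45))² + (-3.99 - (-4.07))² + (1.39 - (-3.48))² + (-5.87 - (-0.19))² + (-1.99 - (-5.17))² + (-2.58 - (-1.27))²)
= √((-1.47)² + 0.08² + 4.87² + (-5.68)² + 3.18² + (-1.31)²) = √(2.1609 + 0.0064 + 23.7169 + 32.2624 + 10.1124 + 1.7161) = √69.9751 ≈ 8.3651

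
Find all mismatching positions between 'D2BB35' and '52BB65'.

Differing positions: 1, 5. Hamming distance = 2.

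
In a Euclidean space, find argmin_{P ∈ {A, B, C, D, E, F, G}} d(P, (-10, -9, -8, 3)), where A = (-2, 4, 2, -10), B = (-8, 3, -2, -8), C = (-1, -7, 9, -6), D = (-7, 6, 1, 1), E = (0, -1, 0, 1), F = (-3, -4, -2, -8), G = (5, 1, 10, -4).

Distances: d(A) ≈ 22.4054, d(B) ≈ 17.4642, d(C) ≈ 21.3307, d(D) ≈ 17.8606, d(E) ≈ 15.2315, d(F) ≈ 15.1987, d(G) ≈ 26.4197. Nearest: F = (-3, -4, -2, -8) with distance 15.1987.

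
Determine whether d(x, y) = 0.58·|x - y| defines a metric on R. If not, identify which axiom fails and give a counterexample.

Yes. Since |x - y| is a metric on R and 0.58 > 0, the positive scalar multiple 0.58·|x - y| is also a metric: scaling by a positive constant preserves non-negativity, identity (d=0 ⟺ |x-y|=0 ⟺ x=y), symmetry, and the triangle inequality.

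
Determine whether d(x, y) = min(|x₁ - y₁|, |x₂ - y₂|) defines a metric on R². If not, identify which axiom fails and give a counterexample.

No. d fails identity of indiscernibles: take x = (-3, 0) and y = (-3, 5). Then d(x,y) = min(|-3 - (-3)|, |0 - 5|) = min(0, 5) = 0, yet x ≠ y.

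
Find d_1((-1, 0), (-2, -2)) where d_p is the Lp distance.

Σ|x_i - y_i| = |-1 - (-2)| + |0 - (-2)| = 1 + 2 = 3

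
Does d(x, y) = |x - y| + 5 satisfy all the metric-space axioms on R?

No. d fails identity of indiscernibles (specifically d(x,x) = 0): d(3, 3) = |3 - 3| + 5 = 0 + 5 = 5 ≠ 0.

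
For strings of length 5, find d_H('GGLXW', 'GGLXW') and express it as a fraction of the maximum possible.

Differing positions: none. Hamming distance = 0. The maximum possible Hamming distance for length-5 strings is 5, so d_H/5 = 0/5 = 0.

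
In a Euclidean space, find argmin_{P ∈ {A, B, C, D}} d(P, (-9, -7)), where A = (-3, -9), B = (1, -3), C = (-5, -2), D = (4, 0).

Distances: d(A) ≈ 6.3246, d(B) ≈ 10.7703, d(C) ≈ 6.4031, d(D) ≈ 14.7648. Nearest: A = (-3, -9) with distance 6.3246.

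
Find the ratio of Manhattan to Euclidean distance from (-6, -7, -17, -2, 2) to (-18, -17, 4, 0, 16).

L1 = |-6 - (-18)| + |-7 - (-17)| + |-17 - 4| + |-2 - 0| + |2 - 16| = 12 + 10 + 21 + 2 + 14 = 59
L2 = √(12² + 10² + 21² + 2² + 14²) = √885 ≈ 29.7489
L1 ≥ L2 always (equality iff movement is along one axis); L1 > L2 here.
Ratio L1/L2 = 59/√885 ≈ 1.9833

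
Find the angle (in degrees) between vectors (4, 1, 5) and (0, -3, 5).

With u = (4, 1, 5), v = (0, -3, 5):
u·v = 4·0 + 1·(-3) + 5·5 = 0 + (-3) + 25 = 22.
|u| = √(4² + 1² + 5²) = √42, |v| = √(0² + (-3)² + 5²) = √34, so |u||v| = √(42·34) = √1428.
cos θ = (u·v)/(|u||v|) = 22/√1428 ≈ 0.582182
θ = arccos(0.582182) ≈ 54.4°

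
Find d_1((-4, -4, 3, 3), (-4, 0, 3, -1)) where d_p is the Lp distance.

Σ|x_i - y_i| = |-4 - (-4)| + |-4 - 0| + |3 - 3| + |3 - (-1)| = 0 + 4 + 0 + 4 = 8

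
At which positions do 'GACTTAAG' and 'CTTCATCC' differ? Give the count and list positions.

Differing positions: 1, 2, 3, 4, 5, 6, 7, 8. Hamming distance = 8.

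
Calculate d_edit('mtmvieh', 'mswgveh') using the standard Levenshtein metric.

Let D[i][j] be the edit distance between the first i characters of 'mtmvieh' and the first j characters of 'mswgveh', with D[i][0] = i, D[0][j] = j, and D[i][j] = D[i-1][j-1] if the characters match, else 1 + min(D[i-1][j], D[i][j-1], D[i-1][j-1]). Filling the table (rows: prefixes of 'mtmvieh', columns: prefixes of 'mswgveh'):
     ε  m  s  w  g  v  e  h
  ε  0  1  2  3  4  5  6  7
  m  1  0  1  2  3  4  5  6
  t  2  1  1  2  3  4  5  6
  m  3  2  2  2  3  4  5  6
  v  4  3  3  3  3  3  4  5
  i  5  4  4  4  4  4  4  5
  e  6  5  5  5  5  5  4  5
  h  7  6  6  6  6  6  5  4
The bottom-right entry gives D[7][7] = 4, so no sequence of fewer than 4 edits works. Backtracking through the table gives one optimal edit sequence (4 edits):
  mtmvieh → msmvieh (sub t→s @2)
  msmvieh → mswvieh (sub m→w @3)
  mswvieh → mswgieh (sub v→g @4)
  mswgieh → mswgveh (sub i→v @5)
Edit distance = 4.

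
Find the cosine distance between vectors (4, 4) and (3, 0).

With u = (4, 4), v = (3, 0):
u·v = 4·3 + 4·0 = 12 + 0 = 12.
|u| = √(4² + 4²) = √32, |v| = √(3² + 0²) = √9, so |u||v| = √(32·9) = √288.
cos θ = (u·v)/(|u||v|) = 12/√288 ≈ 0.7071
Cosine distance = 1 - cos θ ≈ 1 - 0.7071 = 0.2929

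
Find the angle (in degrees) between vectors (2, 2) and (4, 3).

With u = (2, 2), v = (4, 3):
u·v = 2·4 + 2·3 = 8 + 6 = 14.
|u| = √(2² + 2²) = √8, |v| = √(4² + 3²) = √25, so |u||v| = √(8·25) = √200.
cos θ = (u·v)/(|u||v|) = 14/√200 ≈ 0.989949
θ = arccos(0.989949) ≈ 8.13°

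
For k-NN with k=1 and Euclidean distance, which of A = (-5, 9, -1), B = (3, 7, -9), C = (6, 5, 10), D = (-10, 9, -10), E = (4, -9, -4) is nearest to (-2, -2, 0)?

Distances: d(A) ≈ 11.4455, d(B) ≈ 13.6748, d(C) ≈ 14.5945, d(D) ≈ 16.8819, d(E) ≈ 10.0499. Nearest: E = (4, -9, -4) with distance 10.0499.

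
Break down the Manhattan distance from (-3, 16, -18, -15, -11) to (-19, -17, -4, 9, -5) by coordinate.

Σ|x_i - y_i| = |-3 - (-19)| + |16 - (-17)| + |-18 - (-4)| + |-15 - 9| + |-11 - (-5)| = 16 + 33 + 14 + 24 + 6 = 93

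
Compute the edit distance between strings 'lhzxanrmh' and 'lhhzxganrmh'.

Let D[i][j] be the edit distance between the first i characters of 'lhzxanrmh' and the first j characters of 'lhhzxganrmh', with D[i][0] = i, D[0][j] = j, and D[i][j] = D[i-1][j-1] if the characters match, else 1 + min(D[i-1][j], D[i][j-1], D[i-1][j-1]). Filling the table (rows: prefixes of 'lhzxanrmh', columns: prefixes of 'lhhzxganrmh'):
     ε  l  h  h  z  x  g  a  n  r  m  h
  ε  0  1  2  3  4  5  6  7  8  9 10 11
  l  1  0  1  2  3  4  5  6  7  8  9 10
  h  2  1  0  1  2  3  4  5  6  7  8  9
  z  3  2  1  1  1  2  3  4  5  6  7  8
  x  4  3  2  2  2  1  2  3  4  5  6  7
  a  5  4  3  3  3  2  2  2  3  4  5  6
  n  6  5  4  4  4  3  3  3  2  3  4  5
  r  7  6  5  5  5  4  4  4  3  2  3  4
  m  8  7  6  6  6  5  5  5  4  3  2  3
  h  9  8  7  6  7  6  6  6  5  4  3  2
The bottom-right entry gives D[9][11] = 2, so no sequence of fewer than 2 edits works. Backtracking through the table gives one optimal edit sequence (2 edits):
  lhzxanrmh → lhhzxanrmh (ins h @2)
  lhhzxanrmh → lhhzxganrmh (ins g @6)
Edit distance = 2.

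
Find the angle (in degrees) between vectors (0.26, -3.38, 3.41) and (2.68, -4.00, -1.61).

With u = (0.26, -3.38, 3.41), v = (2.68, -4.00, -1.61):
u·v = 0.26·2.68 + (-3.38)·(-4) + 3.41·(-1.61) = 0.6968 + 13.52 + (-5.4901) = 8.7267.
|u| = √(0.26² + (-3.38)² + 3.41²) = √(0.0676 + 11.4244 + 11.6281) = √23.1201, |v| = √(2.68² + (-4)² + (-1.61)²) = √(7.1824 + 16 + 2.5921) = √25.7745.
cos θ = (u·v)/(|u||v|) = 8.7267/(√23.1201·√25.7745) ≈ 0.357487
θ = arccos(0.357487) ≈ 69.05°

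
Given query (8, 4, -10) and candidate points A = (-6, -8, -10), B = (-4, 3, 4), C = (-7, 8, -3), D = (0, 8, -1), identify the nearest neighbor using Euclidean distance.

Distances: d(A) ≈ 18.4391, d(B) ≈ 18.4662, d(C) ≈ 17.0294, d(D) ≈ 12.6886. Nearest: D = (0, 8, -1) with distance 12.6886.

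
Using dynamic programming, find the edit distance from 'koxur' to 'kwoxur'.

Let D[i][j] be the edit distance between the first i characters of 'koxur' and the first j characters of 'kwoxur', with D[i][0] = i, D[0][j] = j, and D[i][j] = D[i-1][j-1] if the characters match, else 1 + min(D[i-1][j], D[i][j-1], D[i-1][j-1]). Filling the table (rows: prefixes of 'koxur', columns: prefixes of 'kwoxur'):
     ε  k  w  o  x  u  r
  ε  0  1  2  3  4  5  6
  k  1  0  1  2  3  4  5
  o  2  1  1  1  2  3  4
  x  3  2  2  2  1  2  3
  u  4  3  3  3  2  1  2
  r  5  4  4  4  3  2  1
The bottom-right entry gives D[5][6] = 1, so no sequence of fewer than 1 edit works. Backtracking through the table gives one optimal edit sequence (1 edit):
  koxur → kwoxur (ins w @2)
Edit distance = 1.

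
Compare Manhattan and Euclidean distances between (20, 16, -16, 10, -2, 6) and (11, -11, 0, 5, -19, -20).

L1 = |20 - 11| + |16 - (-11)| + |-16 - 0| + |10 - 5| + |-2 - (-19)| + |6 - (-20)| = 9 + 27 + 16 + 5 + 17 + 26 = 100
L2 = √(9² + 27² + 16² + 5² + 17² + 26²) = √2056 ≈ 45.3431
L1 ≥ L2 always (equality iff movement is along one axis); L1 > L2 here.
Ratio L1/L2 = 100/√2056 ≈ 2.2054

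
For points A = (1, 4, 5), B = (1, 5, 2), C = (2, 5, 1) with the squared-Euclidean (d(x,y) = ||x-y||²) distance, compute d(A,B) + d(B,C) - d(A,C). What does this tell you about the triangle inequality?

d(A,B) = 0² + 1² + 3² = 10, d(B,C) = 1² + 0² + 1² = 2, d(A,C) = 1² + 1² + 4² = 18.
d(A,B) + d(B,C) - d(A,C) = 10 + 2 - 18 = 12 - 18 = -6. This is < 0, so the triangle inequality FAILS for these points (squared-Euclidean is not a metric).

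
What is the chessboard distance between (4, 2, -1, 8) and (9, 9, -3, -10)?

max(|x_i - y_i|) = max(|4 - 9|, |2 - 9|, |-1 - (-3)|, |8 - (-10)|) = max(5, 7, 2, 18) = 18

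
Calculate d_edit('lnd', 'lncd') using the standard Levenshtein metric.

Let D[i][j] be the edit distance between the first i characters of 'lnd' and the first j characters of 'lncd', with D[i][0] = i, D[0][j] = j, and D[i][j] = D[i-1][j-1] if the characters match, else 1 + min(D[i-1][j], D[i][j-1], D[i-1][j-1]). Filling the table (rows: prefixes of 'lnd', columns: prefixes of 'lncd'):
     ε  l  n  c  d
  ε  0  1  2  3  4
  l  1  0  1  2  3
  n  2  1  0  1  2
  d  3  2  1  1  1
The bottom-right entry gives D[3][4] = 1, so no sequence of fewer than 1 edit works. Backtracking through the table gives one optimal edit sequence (1 edit):
  lnd → lncd (ins c @3)
Edit distance = 1.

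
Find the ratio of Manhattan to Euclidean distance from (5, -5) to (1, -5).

L1 = |5 - 1| + |-5 - (-5)| = 4 + 0 = 4
L2 = √(4² + 0²) = √16 = 4
L1 ≥ L2 always (equality iff movement is along one axis); L1 = L2 here (movement is along a single axis).
Ratio L1/L2 = 4/4 = 1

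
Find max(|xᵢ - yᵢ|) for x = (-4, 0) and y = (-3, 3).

max(|x_i - y_i|) = max(|-4 - (-3)|, |0 - 3|) = max(1, 3) = 3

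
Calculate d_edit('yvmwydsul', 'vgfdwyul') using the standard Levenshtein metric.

Let D[i][j] be the edit distance between the first i characters of 'yvmwydsul' and the first j characters of 'vgfdwyul', with D[i][0] = i, D[0][j] = j, and D[i][j] = D[i-1][j-1] if the characters match, else 1 + min(D[i-1][j], D[i][j-1], D[i-1][j-1]). Filling the table (rows: prefixes of 'yvmwydsul', columns: prefixes of 'vgfdwyul'):
     ε  v  g  f  d  w  y  u  l
  ε  0  1  2  3  4  5  6  7  8
  y  1  1  2  3  4  5  5  6  7
  v  2  1  2  3  4  5  6  6  7
  m  3  2  2  3  4  5  6  7  7
  w  4  3  3  3  4  4  5  6  7
  y  5  4  4  4  4  5  4  5  6
  d  6  5  5  5  4  5  5  5  6
  s  7  6  6  6  5  5  6  6  6
  u  8  7  7  7  6  6  6  6  7
  l  9  8  8  8  7  7  7  7  6
The bottom-right entry gives D[9][8] = 6, so no sequence of fewer than 6 edits works. Backtracking through the table gives one optimal edit sequence (6 edits):
  yvmwydsul → vmwydsul (del y @1)
  vmwydsul → vgwydsul (sub m→g @2)
  vgwydsul → vgfydsul (sub w→f @3)
  vgfydsul → vgfddsul (sub y→d @4)
  vgfddsul → vgfdwsul (sub d→w @5)
  vgfdwsul → vgfdwyul (sub s→y @6)
Edit distance = 6.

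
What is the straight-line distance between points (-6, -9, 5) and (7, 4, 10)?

√(Σ(x_i - y_i)²) = √((-6 - 7)² + (-9 - 4)² + (5 - 10)²)
= √((-13)² + (-13)² + (-5)²) = √(169 + 169 + 25) = √363 ≈ 19.0526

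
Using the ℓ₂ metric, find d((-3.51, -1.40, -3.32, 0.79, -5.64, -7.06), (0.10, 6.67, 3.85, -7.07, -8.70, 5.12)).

√(Σ(x_i - y_i)²) = √((-3.51 - 0.1)² + (-1.4 - 6.67)² + (-3.32 - 3.85)² + (0.79 - (-7.07))² + (-5.64 - (-8.7))² + (-7.06 - 5.12)²)
= √((-3.61)² + (-8.07)² + (-7.17)² + 7.86² + 3.06² + (-12.18)²) = √(13.0321 + 65.1249 + 51.4089 + 61.7796 + 9.3636 + 148.3524) = √349.0615 ≈ 18.6832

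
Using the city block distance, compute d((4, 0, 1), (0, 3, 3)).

Σ|x_i - y_i| = |4 - 0| + |0 - 3| + |1 - 3| = 4 + 3 + 2 = 9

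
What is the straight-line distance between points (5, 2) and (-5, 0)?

√(Σ(x_i - y_i)²) = √((5 - (-5))² + (2 - 0)²)
= √(10² + 2²) = √(100 + 4) = √104 ≈ 10.198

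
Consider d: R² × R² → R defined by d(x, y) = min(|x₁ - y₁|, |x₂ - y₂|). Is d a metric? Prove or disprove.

No. d fails identity of indiscernibles: take x = (5, 0) and y = (5, 6). Then d(x,y) = min(|5 - 5|, |0 - 6|) = min(0, 6) = 0, yet x ≠ y.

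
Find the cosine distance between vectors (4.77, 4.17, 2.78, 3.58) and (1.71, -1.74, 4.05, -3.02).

With u = (4.77, 4.17, 2.78, 3.58), v = (1.71, -1.74, 4.05, -3.02):
u·v = 4.77·1.71 + 4.17·(-1.74) + 2.78·4.05 + 3.58·(-3.02) = 8.1567 + (-7.2558) + 11.259 + (-10.8116) = 1.3483.
|u| = √(4.77² + 4.17² + 2.78² + 3.58²) = √(22.7529 + 17.3889 + 7.7284 + 12.8164) = √60.6866, |v| = √(1.71² + (-1.74)² + 4.05² + (-3.02)²) = √(2.9241 + 3.0276 + 16.4025 + 9.1204) = √31.4746.
cos θ = (u·v)/(|u||v|) = 1.3483/(√60.6866·√31.4746) ≈ 0.0309
Cosine distance = 1 - cos θ ≈ 1 - 0.0309 = 0.9691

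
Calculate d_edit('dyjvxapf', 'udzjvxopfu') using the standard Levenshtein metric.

Let D[i][j] be the edit distance between the first i characters of 'dyjvxapf' and the first j characters of 'udzjvxopfu', with D[i][0] = i, D[0][j] = j, and D[i][j] = D[i-1][j-1] if the characters match, else 1 + min(D[i-1][j], D[i][j-1], D[i-1][j-1]). Filling the table (rows: prefixes of 'dyjvxapf', columns: prefixes of 'udzjvxopfu'):
     ε  u  d  z  j  v  x  o  p  f  u
  ε  0  1  2  3  4  5  6  7  8  9 10
  d  1  1  1  2  3  4  5  6  7  8  9
  y  2  2  2  2  3  4  5  6  7  8  9
  j  3  3  3  3  2  3  4  5  6  7  8
  v  4  4  4  4  3  2  3  4  5  6  7
  x  5  5  5  5  4  3  2  3  4  5  6
  a  6  6  6  6  5  4  3  3  4  5  6
  p  7  7  7  7  6  5  4  4  3  4  5
  f  8  8  8  8  7  6  5  5  4  3  4
The bottom-right entry gives D[8][10] = 4, so no sequence of fewer than 4 edits works. Backtracking through the table gives one optimal edit sequence (4 edits):
  dyjvxapf → udyjvxapf (ins u @1)
  udyjvxapf → udzjvxapf (sub y→z @3)
  udzjvxapf → udzjvxopf (sub a→o @7)
  udzjvxopf → udzjvxopfu (ins u @10)
Edit distance = 4.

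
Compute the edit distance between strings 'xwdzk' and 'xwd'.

Let D[i][j] be the edit distance between the first i characters of 'xwdzk' and the first j characters of 'xwd', with D[i][0] = i, D[0][j] = j, and D[i][j] = D[i-1][j-1] if the characters match, else 1 + min(D[i-1][j], D[i][j-1], D[i-1][j-1]). Filling the table (rows: prefixes of 'xwdzk', columns: prefixes of 'xwd'):
     ε  x  w  d
  ε  0  1  2  3
  x  1  0  1  2
  w  2  1  0  1
  d  3  2  1  0
  z  4  3  2  1
  k  5  4  3  2
The bottom-right entry gives D[5][3] = 2, so no sequence of fewer than 2 edits works. Backtracking through the table gives one optimal edit sequence (2 edits):
  xwdzk → xwdk (del z @4)
  xwdk → xwd (del k @4)
Edit distance = 2.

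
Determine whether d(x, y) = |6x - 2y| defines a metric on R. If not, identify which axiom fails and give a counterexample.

No. d fails symmetry: d(9, 8) = |6·9 - 2·8| = |38| = 38, but d(8, 9) = |6·8 - 2·9| = |30| = 30. Since 38 ≠ 30, d(x,y) ≠ d(y,x) in general.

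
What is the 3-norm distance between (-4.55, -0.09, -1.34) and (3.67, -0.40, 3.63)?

(Σ|x_i - y_i|^3)^(1/3) = (|-4.55 - 3.67|^3 + |-0.09 - (-0.4)|^3 + |-1.34 - 3.63|^3)^(1/3)
= (8.22^3 + 0.31^3 + 4.97^3)^(1/3) ≈ (555.4122 + 0.0298 + 122.7635)^(1/3) = (678.2055)^(1/3) ≈ 8.7859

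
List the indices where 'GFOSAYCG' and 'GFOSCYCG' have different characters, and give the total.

Differing positions: 5. Hamming distance = 1.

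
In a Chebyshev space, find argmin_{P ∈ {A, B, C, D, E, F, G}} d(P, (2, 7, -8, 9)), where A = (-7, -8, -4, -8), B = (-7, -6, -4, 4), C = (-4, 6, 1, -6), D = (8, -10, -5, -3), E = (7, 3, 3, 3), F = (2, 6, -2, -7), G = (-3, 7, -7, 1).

Distances: d(A) = 17, d(B) = 13, d(C) = 15, d(D) = 17, d(E) = 11, d(F) = 16, d(G) = 8. Nearest: G = (-3, 7, -7, 1) with distance 8.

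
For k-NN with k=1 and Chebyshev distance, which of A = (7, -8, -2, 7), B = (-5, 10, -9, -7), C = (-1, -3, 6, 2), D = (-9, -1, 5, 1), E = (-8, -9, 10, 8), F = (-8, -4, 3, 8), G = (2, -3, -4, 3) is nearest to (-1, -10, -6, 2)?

Distances: d(A) = 8, d(B) = 20, d(C) = 12, d(D) = 11, d(E) = 16, d(F) = 9, d(G) = 7. Nearest: G = (2, -3, -4, 3) with distance 7.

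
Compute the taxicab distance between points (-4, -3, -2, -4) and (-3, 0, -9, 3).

Σ|x_i - y_i| = |-4 - (-3)| + |-3 - 0| + |-2 - (-9)| + |-4 - 3| = 1 + 3 + 7 + 7 = 18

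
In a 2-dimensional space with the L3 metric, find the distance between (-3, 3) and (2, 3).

(Σ|x_i - y_i|^3)^(1/3) = (|-3 - 2|^3 + |3 - 3|^3)^(1/3)
= (5^3 + 0^3)^(1/3) = (125 + 0)^(1/3) = (125)^(1/3) = 5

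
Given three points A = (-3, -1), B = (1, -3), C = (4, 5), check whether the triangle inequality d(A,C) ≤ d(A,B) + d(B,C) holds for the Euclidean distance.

d(A,B) = √(4² + 2²) = √20 ≈ 4.4721, d(B,C) = √(3² + 8²) = √73 ≈ 8.544, d(A,C) = √(7² + 6²) = √85 ≈ 9.2195.
d(A,C) ≈ 9.2195 ≤ 4.4721 + 8.544 = 13.0161. Triangle inequality is satisfied.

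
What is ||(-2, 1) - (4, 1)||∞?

max(|x_i - y_i|) = max(|-2 - 4|, |1 - 1|) = max(6, 0) = 6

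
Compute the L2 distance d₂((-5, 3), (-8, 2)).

√(Σ(x_i - y_i)²) = √((-5 - (-8))² + (3 - 2)²)
= √(3² + 1²) = √(9 + 1) = √10 ≈ 3.1623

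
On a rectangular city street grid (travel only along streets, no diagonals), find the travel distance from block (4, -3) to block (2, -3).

Σ|x_i - y_i| = |4 - 2| + |-3 - (-3)| = 2 + 0 = 2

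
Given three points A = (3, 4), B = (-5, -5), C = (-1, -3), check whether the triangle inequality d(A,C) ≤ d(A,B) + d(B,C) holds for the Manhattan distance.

d(A,B) = 8 + 9 = 17, d(B,C) = 4 + 2 = 6, d(A,C) = 4 + 7 = 11.
d(A,C) = 11 ≤ 17 + 6 = 23. Triangle inequality is satisfied.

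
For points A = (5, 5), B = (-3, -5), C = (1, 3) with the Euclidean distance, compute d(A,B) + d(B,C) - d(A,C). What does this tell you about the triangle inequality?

d(A,B) = √(8² + 10²) = √164 ≈ 12.8062, d(B,C) = √(4² + 8²) = √80 ≈ 8.9443, d(A,C) = √(4² + 2²) = √20 ≈ 4.4721.
d(A,B) + d(B,C) - d(A,C) = 12.8062 + 8.9443 - 4.4721 = 21.7505 - 4.4721 = 17.2784 (to 4 decimal places). This is ≥ 0, so the triangle inequality holds for these points.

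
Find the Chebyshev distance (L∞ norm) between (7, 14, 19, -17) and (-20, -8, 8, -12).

max(|x_i - y_i|) = max(|7 - (-20)|, |14 - (-8)|, |19 - 8|, |-17 - (-12)|) = max(27, 22, 11, 5) = 27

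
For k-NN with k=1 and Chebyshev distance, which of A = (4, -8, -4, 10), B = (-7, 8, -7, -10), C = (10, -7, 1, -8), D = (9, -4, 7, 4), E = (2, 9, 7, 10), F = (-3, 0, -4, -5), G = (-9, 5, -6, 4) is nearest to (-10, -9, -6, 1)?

Distances: d(A) = 14, d(B) = 17, d(C) = 20, d(D) = 19, d(E) = 18, d(F) = 9, d(G) = 14. Nearest: F = (-3, 0, -4, -5) with distance 9.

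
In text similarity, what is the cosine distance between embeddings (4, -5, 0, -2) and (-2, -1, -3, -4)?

With u = (4, -5, 0, -2), v = (-2, -1, -3, -4):
u·v = 4·(-2) + (-5)·(-1) + 0·(-3) + (-2)·(-4) = (-8) + 5 + 0 + 8 = 5.
|u| = √(4² + (-5)² + 0² + (-2)²) = √45, |v| = √((-2)² + (-1)² + (-3)² + (-4)²) = √30, so |u||v| = √(45·30) = √1350.
cos θ = (u·v)/(|u||v|) = 5/√1350 ≈ 0.1361
Cosine distance = 1 - cos θ ≈ 1 - 0.1361 = 0.8639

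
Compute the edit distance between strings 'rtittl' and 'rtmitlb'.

Let D[i][j] be the edit distance between the first i characters of 'rtittl' and the first j characters of 'rtmitlb', with D[i][0] = i, D[0][j] = j, and D[i][j] = D[i-1][j-1] if the characters match, else 1 + min(D[i-1][j], D[i][j-1], D[i-1][j-1]). Filling the table (rows: prefixes of 'rtittl', columns: prefixes of 'rtmitlb'):
     ε  r  t  m  i  t  l  b
  ε  0  1  2  3  4  5  6  7
  r  1  0  1  2  3  4  5  6
  t  2  1  0  1  2  3  4  5
  i  3  2  1  1  1  2  3  4
  t  4  3  2  2  2  1  2  3
  t  5  4  3  3  3  2  2  3
  l  6  5  4  4  4  3  2  3
The bottom-right entry gives D[6][7] = 3, so no sequence of fewer than 3 edits works. Backtracking through the table gives one optimal edit sequence (3 edits):
  rtittl → rtmittl (ins m @3)
  rtmittl → rtmitll (sub t→l @6)
  rtmitll → rtmitlb (sub l→b @7)
Edit distance = 3.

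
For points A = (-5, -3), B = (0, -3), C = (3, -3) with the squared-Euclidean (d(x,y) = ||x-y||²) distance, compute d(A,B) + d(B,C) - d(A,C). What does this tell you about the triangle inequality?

d(A,B) = 5² + 0² = 25, d(B,C) = 3² + 0² = 9, d(A,C) = 8² + 0² = 64.
d(A,B) + d(B,C) - d(A,C) = 25 + 9 - 64 = 34 - 64 = -30. This is < 0, so the triangle inequality FAILS for these points (squared-Euclidean is not a metric).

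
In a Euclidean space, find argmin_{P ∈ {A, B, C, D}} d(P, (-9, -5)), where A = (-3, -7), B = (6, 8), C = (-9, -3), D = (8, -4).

Distances: d(A) ≈ 6.3246, d(B) ≈ 19.8494, d(C) = 2, d(D) ≈ 17.0294. Nearest: C = (-9, -3) with distance 2.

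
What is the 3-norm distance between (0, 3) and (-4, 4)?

(Σ|x_i - y_i|^3)^(1/3) = (|0 - (-4)|^3 + |3 - 4|^3)^(1/3)
= (4^3 + 1^3)^(1/3) = (64 + 1)^(1/3) = (65)^(1/3) ≈ 4.0207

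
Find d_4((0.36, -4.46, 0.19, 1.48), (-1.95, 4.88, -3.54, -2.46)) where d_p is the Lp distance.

(Σ|x_i - y_i|^4)^(1/4) = (|0.36 - (-1.95)|^4 + |-4.46 - 4.88|^4 + |0.19 - (-3.54)|^4 + |1.48 - (-2.46)|^4)^(1/4)
= (2.31^4 + 9.34^4 + 3.73^4 + 3.94^4)^(1/4) ≈ (28.474 + 7610.0499 + 193.5688 + 240.9822)^(1/4) = (8073.0749)^(1/4) ≈ 9.4789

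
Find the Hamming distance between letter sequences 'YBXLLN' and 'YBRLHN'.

Differing positions: 3, 5. Hamming distance = 2.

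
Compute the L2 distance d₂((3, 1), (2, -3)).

√(Σ(x_i - y_i)²) = √((3 - 2)² + (1 - (-3))²)
= √(1² + 4²) = √(1 + 16) = √17 ≈ 4.1231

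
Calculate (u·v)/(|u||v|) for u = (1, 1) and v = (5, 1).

With u = (1, 1), v = (5, 1):
u·v = 1·5 + 1·1 = 5 + 1 = 6.
|u| = √(1² + 1²) = √2, |v| = √(5² + 1²) = √26, so |u||v| = √(2·26) = √52.
cos θ = (u·v)/(|u||v|) = 6/√52 ≈ 0.8321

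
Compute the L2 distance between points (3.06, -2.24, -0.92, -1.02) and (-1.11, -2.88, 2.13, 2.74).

(Σ|x_i - y_i|^2)^(1/2) = (|3.06 - (-1.11)|^2 + |-2.24 - (-2.88)|^2 + |-0.92 - 2.13|^2 + |-1.02 - 2.74|^2)^(1/2)
= (4.17^2 + 0.64^2 + 3.05^2 + 3.76^2)^(1/2) = (17.3889 + 0.4096 + 9.3025 + 14.1376)^(1/2) = (41.2386)^(1/2) ≈ 6.4217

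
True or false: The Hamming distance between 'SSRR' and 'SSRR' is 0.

Differing positions: none. Hamming distance = 0, so the claim is true.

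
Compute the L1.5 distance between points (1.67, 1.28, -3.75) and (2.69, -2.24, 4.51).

(Σ|x_i - y_i|^1.5)^(1/1.5) = (|1.67 - 2.69|^1.5 + |1.28 - (-2.24)|^1.5 + |-3.75 - 4.51|^1.5)^(1/1.5)
= (1.02^1.5 + 3.52^1.5 + 8.26^1.5)^(1/1.5) ≈ (1.0301 + 6.6041 + 23.7394)^(1/1.5) = (31.3736)^(1/1.5) ≈ 9.9474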